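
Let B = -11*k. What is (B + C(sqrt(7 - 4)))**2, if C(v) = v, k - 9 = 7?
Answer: (176 - sqrt(3))**2 ≈ 30369.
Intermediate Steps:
k = 16 (k = 9 + 7 = 16)
B = -176 (B = -11*16 = -176)
(B + C(sqrt(7 - 4)))**2 = (-176 + sqrt(7 - 4))**2 = (-176 + sqrt(3))**2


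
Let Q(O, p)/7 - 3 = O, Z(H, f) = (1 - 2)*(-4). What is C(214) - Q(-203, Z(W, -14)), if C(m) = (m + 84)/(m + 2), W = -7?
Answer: 151349/108 ≈ 1401.4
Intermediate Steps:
Z(H, f) = 4 (Z(H, f) = -1*(-4) = 4)
Q(O, p) = 21 + 7*O
C(m) = (84 + m)/(2 + m)
C(214) - Q(-203, Z(W, -14)) = (84 + 214)/(2 + 214) - (21 + 7*(-203)) = 298/216 - (21 - 1421) = (1/216)*298 - 1*(-1400) = 149/108 + 1400 = 151349/108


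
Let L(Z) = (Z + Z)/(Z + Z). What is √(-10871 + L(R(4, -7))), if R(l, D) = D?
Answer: I*√10870 ≈ 104.26*I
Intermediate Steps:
L(Z) = 1 (L(Z) = (2*Z)/((2*Z)) = (2*Z)*(1/(2*Z)) = 1)
√(-10871 + L(R(4, -7))) = √(-10871 + 1) = √(-10870) = I*√10870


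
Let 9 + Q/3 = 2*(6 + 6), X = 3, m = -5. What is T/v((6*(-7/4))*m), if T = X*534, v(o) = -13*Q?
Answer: -178/65 ≈ -2.7385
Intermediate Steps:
Q = 45 (Q = -27 + 3*(2*(6 + 6)) = -27 + 3*(2*12) = -27 + 3*24 = -27 + 72 = 45)
v(o) = -585 (v(o) = -13*45 = -585)
T = 1602 (T = 3*534 = 1602)
T/v((6*(-7/4))*m) = 1602/(-585) = 1602*(-1/585) = -178/65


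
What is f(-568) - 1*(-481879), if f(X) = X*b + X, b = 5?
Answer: 478471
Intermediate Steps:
f(X) = 6*X (f(X) = X*5 + X = 5*X + X = 6*X)
f(-568) - 1*(-481879) = 6*(-568) - 1*(-481879) = -3408 + 481879 = 478471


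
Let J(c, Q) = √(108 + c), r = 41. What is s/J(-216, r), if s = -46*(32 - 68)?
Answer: -92*I*√3 ≈ -159.35*I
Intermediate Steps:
s = 1656 (s = -46*(-36) = 1656)
s/J(-216, r) = 1656/(√(108 - 216)) = 1656/(√(-108)) = 1656/((6*I*√3)) = 1656*(-I*√3/18) = -92*I*√3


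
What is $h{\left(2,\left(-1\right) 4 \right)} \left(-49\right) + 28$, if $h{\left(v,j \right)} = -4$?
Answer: $224$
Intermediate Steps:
$h{\left(2,\left(-1\right) 4 \right)} \left(-49\right) + 28 = \left(-4\right) \left(-49\right) + 28 = 196 + 28 = 224$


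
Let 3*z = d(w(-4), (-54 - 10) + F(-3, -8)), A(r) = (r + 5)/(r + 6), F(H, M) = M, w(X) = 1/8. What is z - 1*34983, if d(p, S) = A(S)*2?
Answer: -3463250/99 ≈ -34982.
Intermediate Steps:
w(X) = ⅛
A(r) = (5 + r)/(6 + r)
d(p, S) = 2*(5 + S)/(6 + S) (d(p, S) = ((5 + S)/(6 + S))*2 = 2*(5 + S)/(6 + S))
z = 67/99 (z = (2*(5 + ((-54 - 10) - 8))/(6 + ((-54 - 10) - 8)))/3 = (2*(5 + (-64 - 8))/(6 + (-64 - 8)))/3 = (2*(5 - 72)/(6 - 72))/3 = (2*(-67)/(-66))/3 = (2*(-1/66)*(-67))/3 = (⅓)*(67/33) = 67/99 ≈ 0.67677)
z - 1*34983 = 67/99 - 1*34983 = 67/99 - 34983 = -3463250/99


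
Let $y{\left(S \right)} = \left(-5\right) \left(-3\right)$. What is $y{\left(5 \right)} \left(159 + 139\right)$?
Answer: $4470$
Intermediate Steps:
$y{\left(S \right)} = 15$
$y{\left(5 \right)} \left(159 + 139\right) = 15 \left(159 + 139\right) = 15 \cdot 298 = 4470$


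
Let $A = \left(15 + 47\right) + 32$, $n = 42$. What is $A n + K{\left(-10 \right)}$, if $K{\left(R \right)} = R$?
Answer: $3938$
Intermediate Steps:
$A = 94$ ($A = 62 + 32 = 94$)
$A n + K{\left(-10 \right)} = 94 \cdot 42 - 10 = 3948 - 10 = 3938$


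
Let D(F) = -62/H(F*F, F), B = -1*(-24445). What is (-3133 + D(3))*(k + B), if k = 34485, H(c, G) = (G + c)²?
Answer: -6647510255/36 ≈ -1.8465e+8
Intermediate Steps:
B = 24445
D(F) = -62/(F + F²)² (D(F) = -62/(F + F*F)² = -62/(F + F²)²)
(-3133 + D(3))*(k + B) = (-3133 - 62/(3²*(1 + 3)²))*(34485 + 24445) = (-3133 - 62*⅑/4²)*58930 = (-3133 - 62*⅑*1/16)*58930 = (-3133 - 31/72)*58930 = -225607/72*58930 = -6647510255/36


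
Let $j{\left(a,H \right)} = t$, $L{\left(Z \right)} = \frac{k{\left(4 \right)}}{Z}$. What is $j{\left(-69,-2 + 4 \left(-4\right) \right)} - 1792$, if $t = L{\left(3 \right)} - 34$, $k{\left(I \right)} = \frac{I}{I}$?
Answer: $- \frac{5477}{3} \approx -1825.7$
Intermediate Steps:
$k{\left(I \right)} = 1$
$L{\left(Z \right)} = \frac{1}{Z}$ ($L{\left(Z \right)} = 1 \frac{1}{Z} = \frac{1}{Z}$)
$t = - \frac{101}{3}$ ($t = \frac{1}{3} - 34 = - \frac{101}{3} \approx -33.667$)
$j{\left(a,H \right)} = - \frac{101}{3}$
$j{\left(-69,-2 + 4 \left(-4\right) \right)} - 1792 = - \frac{101}{3} - 1792 = - \frac{5477}{3}$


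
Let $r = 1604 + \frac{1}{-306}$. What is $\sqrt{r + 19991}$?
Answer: $\frac{13 \sqrt{1329434}}{102} \approx 146.95$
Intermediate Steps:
$r = \frac{490823}{306}$ ($r = 1604 - \frac{1}{306} = \frac{490823}{306} \approx 1604.0$)
$\sqrt{r + 19991} = \sqrt{\frac{490823}{306} + 19991} = \sqrt{\frac{6608069}{306}} = \frac{13 \sqrt{1329434}}{102}$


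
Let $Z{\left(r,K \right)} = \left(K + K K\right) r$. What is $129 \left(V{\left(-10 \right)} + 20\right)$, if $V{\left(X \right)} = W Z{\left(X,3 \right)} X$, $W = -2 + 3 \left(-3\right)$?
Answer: $-1700220$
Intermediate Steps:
$W = -11$ ($W = -2 - 9 = -11$)
$Z{\left(r,K \right)} = r \left(K + K^{2}\right)$ ($Z{\left(r,K \right)} = \left(K + K^{2}\right) r = r \left(K + K^{2}\right)$)
$V{\left(X \right)} = - 132 X^{2}$ ($V{\left(X \right)} = - 11 \cdot 3 X \left(1 + 3\right) X = - 11 \cdot 3 X 4 X = - 11 \cdot 12 X X = - 132 X X = - 132 X^{2}$)
$129 \left(V{\left(-10 \right)} + 20\right) = 129 \left(- 132 \left(-10\right)^{2} + 20\right) = 129 \left(\left(-132\right) 100 + 20\right) = 129 \left(-13200 + 20\right) = 129 \left(-13180\right) = -1700220$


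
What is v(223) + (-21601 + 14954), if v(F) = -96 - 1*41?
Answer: -6784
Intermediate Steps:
v(F) = -137 (v(F) = -96 - 41 = -137)
v(223) + (-21601 + 14954) = -137 + (-21601 + 14954) = -137 - 6647 = -6784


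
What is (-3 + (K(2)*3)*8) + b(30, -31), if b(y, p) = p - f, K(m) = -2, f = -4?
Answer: -78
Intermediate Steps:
b(y, p) = 4 + p (b(y, p) = p - 1*(-4) = p + 4 = 4 + p)
(-3 + (K(2)*3)*8) + b(30, -31) = (-3 - 2*3*8) + (4 - 31) = (-3 - 6*8) - 27 = (-3 - 48) - 27 = -51 - 27 = -78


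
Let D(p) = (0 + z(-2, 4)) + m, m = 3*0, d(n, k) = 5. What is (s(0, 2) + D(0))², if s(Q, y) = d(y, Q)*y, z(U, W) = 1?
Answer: 121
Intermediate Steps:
m = 0
D(p) = 1 (D(p) = (0 + 1) + 0 = 1 + 0 = 1)
s(Q, y) = 5*y
(s(0, 2) + D(0))² = (5*2 + 1)² = (10 + 1)² = 11² = 121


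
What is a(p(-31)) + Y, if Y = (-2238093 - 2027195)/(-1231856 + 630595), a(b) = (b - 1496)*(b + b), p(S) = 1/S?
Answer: 59868304562/577811821 ≈ 103.61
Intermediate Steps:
a(b) = 2*b*(-1496 + b) (a(b) = (-1496 + b)*(2*b) = 2*b*(-1496 + b))
Y = 4265288/601261 (Y = -4265288/(-601261) = -4265288*(-1/601261) = 4265288/601261 ≈ 7.0939)
a(p(-31)) + Y = 2*(-1496 + 1/(-31))/(-31) + 4265288/601261 = 2*(-1/31)*(-1496 - 1/31) + 4265288/601261 = 2*(-1/31)*(-46377/31) + 4265288/601261 = 92754/961 + 4265288/601261 = 59868304562/577811821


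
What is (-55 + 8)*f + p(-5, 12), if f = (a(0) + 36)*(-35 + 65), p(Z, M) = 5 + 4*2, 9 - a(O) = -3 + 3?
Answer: -63437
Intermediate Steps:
a(O) = 9 (a(O) = 9 - (-3 + 3) = 9 - 1*0 = 9 + 0 = 9)
p(Z, M) = 13 (p(Z, M) = 5 + 8 = 13)
f = 1350 (f = (9 + 36)*(-35 + 65) = 45*30 = 1350)
(-55 + 8)*f + p(-5, 12) = (-55 + 8)*1350 + 13 = -47*1350 + 13 = -63450 + 13 = -63437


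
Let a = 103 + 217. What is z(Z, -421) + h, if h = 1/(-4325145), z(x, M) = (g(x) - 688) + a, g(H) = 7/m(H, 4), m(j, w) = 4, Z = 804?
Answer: -6336337429/17300580 ≈ -366.25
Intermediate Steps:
g(H) = 7/4
a = 320
z(x, M) = -1465/4 (z(x, M) = (7/4 - 688) + 320 = -2745/4 + 320 = -1465/4)
h = -1/4325145 ≈ -2.3121e-7
z(Z, -421) + h = -1465/4 - 1/4325145 = -6336337429/17300580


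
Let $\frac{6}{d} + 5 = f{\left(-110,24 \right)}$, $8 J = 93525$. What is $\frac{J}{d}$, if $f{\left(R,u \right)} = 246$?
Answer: $\frac{7513175}{16} \approx 4.6957 \cdot 10^{5}$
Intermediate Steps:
$J = \frac{93525}{8}$ ($J = \frac{1}{8} \cdot 93525 = \frac{93525}{8} \approx 11691.0$)
$d = \frac{6}{241}$ ($d = \frac{6}{-5 + 246} = \frac{6}{241} \approx 0.024896$)
$\frac{J}{d} = \frac{93525}{8 \cdot \frac{6}{241}} = \frac{93525}{8} \cdot \frac{241}{6} = \frac{7513175}{16}$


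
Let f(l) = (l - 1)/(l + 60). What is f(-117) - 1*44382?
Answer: -2529656/57 ≈ -44380.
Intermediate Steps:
f(l) = (-1 + l)/(60 + l)
f(-117) - 1*44382 = (-1 - 117)/(60 - 117) - 1*44382 = -118/(-57) - 44382 = -1/57*(-118) - 44382 = 118/57 - 44382 = -2529656/57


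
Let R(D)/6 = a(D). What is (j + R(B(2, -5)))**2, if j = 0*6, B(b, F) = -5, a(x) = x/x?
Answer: 36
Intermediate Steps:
a(x) = 1
j = 0
R(D) = 6 (R(D) = 6*1 = 6)
(j + R(B(2, -5)))**2 = (0 + 6)**2 = 6**2 = 36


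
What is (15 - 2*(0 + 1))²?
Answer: 169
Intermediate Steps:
(15 - 2*(0 + 1))² = (15 - 2*1)² = (15 - 2)² = 13² = 169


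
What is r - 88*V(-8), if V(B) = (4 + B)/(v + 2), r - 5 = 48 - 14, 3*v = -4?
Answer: 567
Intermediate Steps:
v = -4/3 (v = (⅓)*(-4) = -4/3 ≈ -1.3333)
r = 39 (r = 5 + (48 - 14) = 5 + 34 = 39)
V(B) = 6 + 3*B/2 (V(B) = (4 + B)/(-4/3 + 2) = (4 + B)/(⅔) = (4 + B)*(3/2) = 6 + 3*B/2)
r - 88*V(-8) = 39 - 88*(6 + (3/2)*(-8)) = 39 - 88*(6 - 12) = 39 - 88*(-6) = 39 + 528 = 567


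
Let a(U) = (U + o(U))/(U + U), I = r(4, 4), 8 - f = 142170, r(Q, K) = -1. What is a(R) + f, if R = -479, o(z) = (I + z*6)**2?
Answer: -72228171/479 ≈ -1.5079e+5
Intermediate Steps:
f = -142162 (f = 8 - 1*142170 = 8 - 142170 = -142162)
I = -1
o(z) = (-1 + 6*z)**2 (o(z) = (-1 + z*6)**2 = (-1 + 6*z)**2)
a(U) = (U + (-1 + 6*U)**2)/(2*U) (a(U) = (U + (-1 + 6*U)**2)/(U + U) = (U + (-1 + 6*U)**2)/((2*U)) = (U + (-1 + 6*U)**2)*(1/(2*U)) = (U + (-1 + 6*U)**2)/(2*U))
a(R) + f = (1/2)*(-479 + (-1 + 6*(-479))**2)/(-479) - 142162 = (1/2)*(-1/479)*(-479 + (-1 - 2874)**2) - 142162 = (1/2)*(-1/479)*(-479 + (-2875)**2) - 142162 = (1/2)*(-1/479)*(-479 + 8265625) - 142162 = (1/2)*(-1/479)*8265146 - 142162 = -4132573/479 - 142162 = -72228171/479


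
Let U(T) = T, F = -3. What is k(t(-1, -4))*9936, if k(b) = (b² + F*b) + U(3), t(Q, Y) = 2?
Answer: 9936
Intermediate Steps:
k(b) = 3 + b² - 3*b (k(b) = (b² - 3*b) + 3 = 3 + b² - 3*b)
k(t(-1, -4))*9936 = (3 + 2² - 3*2)*9936 = (3 + 4 - 6)*9936 = 1*9936 = 9936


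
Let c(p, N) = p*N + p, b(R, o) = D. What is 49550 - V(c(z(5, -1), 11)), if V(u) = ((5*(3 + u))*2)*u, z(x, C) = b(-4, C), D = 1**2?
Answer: 47750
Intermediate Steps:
D = 1
b(R, o) = 1
z(x, C) = 1
c(p, N) = p + N*p (c(p, N) = N*p + p = p + N*p)
V(u) = u*(30 + 10*u) (V(u) = ((15 + 5*u)*2)*u = (30 + 10*u)*u = u*(30 + 10*u))
49550 - V(c(z(5, -1), 11)) = 49550 - 10*1*(1 + 11)*(3 + 1*(1 + 11)) = 49550 - 10*1*12*(3 + 1*12) = 49550 - 10*12*(3 + 12) = 49550 - 10*12*15 = 49550 - 1*1800 = 49550 - 1800 = 47750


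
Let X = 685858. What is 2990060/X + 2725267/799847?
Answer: 2130368347453/274290731863 ≈ 7.7668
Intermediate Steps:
2990060/X + 2725267/799847 = 2990060/685858 + 2725267/799847 = 2990060*(1/685858) + 2725267*(1/799847) = 1495030/342929 + 2725267/799847 = 2130368347453/274290731863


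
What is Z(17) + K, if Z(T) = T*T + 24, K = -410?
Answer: -97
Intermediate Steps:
Z(T) = 24 + T**2 (Z(T) = T**2 + 24 = 24 + T**2)
Z(17) + K = (24 + 17**2) - 410 = (24 + 289) - 410 = 313 - 410 = -97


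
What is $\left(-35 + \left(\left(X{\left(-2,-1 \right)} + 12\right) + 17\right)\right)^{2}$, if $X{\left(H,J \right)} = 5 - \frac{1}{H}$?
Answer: $\frac{1}{4} \approx 0.25$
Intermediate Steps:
$\left(-35 + \left(\left(X{\left(-2,-1 \right)} + 12\right) + 17\right)\right)^{2} = \left(-35 + \left(\left(\left(5 - \frac{1}{-2}\right) + 12\right) + 17\right)\right)^{2} = \left(-35 + \left(\left(\left(5 - - \frac{1}{2}\right) + 12\right) + 17\right)\right)^{2} = \left(-35 + \left(\left(\left(5 + \frac{1}{2}\right) + 12\right) + 17\right)\right)^{2} = \left(-35 + \left(\left(\frac{11}{2} + 12\right) + 17\right)\right)^{2} = \left(-35 + \left(\frac{35}{2} + 17\right)\right)^{2} = \left(-35 + \frac{69}{2}\right)^{2} = \left(- \frac{1}{2}\right)^{2} = \frac{1}{4}$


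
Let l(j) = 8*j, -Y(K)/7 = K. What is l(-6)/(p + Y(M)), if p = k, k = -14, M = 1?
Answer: 16/7 ≈ 2.2857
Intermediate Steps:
Y(K) = -7*K
p = -14
l(-6)/(p + Y(M)) = (8*(-6))/(-14 - 7*1) = -48/(-14 - 7) = -48/(-21) = -48*(-1/21) = 16/7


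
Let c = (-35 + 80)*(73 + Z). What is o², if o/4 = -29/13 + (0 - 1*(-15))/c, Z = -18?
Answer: 364351744/4601025 ≈ 79.189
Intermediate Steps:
c = 2475 (c = (-35 + 80)*(73 - 18) = 45*55 = 2475)
o = -19088/2145 (o = 4*(-29/13 + (0 - 1*(-15))/2475) = 4*(-29*1/13 + (0 + 15)*(1/2475)) = 4*(-29/13 + 15*(1/2475)) = 4*(-29/13 + 1/165) = 4*(-4772/2145) = -19088/2145 ≈ -8.8988)
o² = (-19088/2145)² = 364351744/4601025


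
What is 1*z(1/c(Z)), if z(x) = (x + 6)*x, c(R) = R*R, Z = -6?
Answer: 217/1296 ≈ 0.16744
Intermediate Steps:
c(R) = R**2
z(x) = x*(6 + x) (z(x) = (6 + x)*x = x*(6 + x))
1*z(1/c(Z)) = 1*((6 + 1/((-6)**2))/((-6)**2)) = 1*((6 + 1/36)/36) = 1*((1/36)*(217/36)) = 1*(217/1296) = 217/1296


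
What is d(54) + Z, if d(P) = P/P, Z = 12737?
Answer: 12738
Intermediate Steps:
d(P) = 1
d(54) + Z = 1 + 12737 = 12738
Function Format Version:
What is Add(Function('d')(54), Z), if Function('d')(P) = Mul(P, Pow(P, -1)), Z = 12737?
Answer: 12738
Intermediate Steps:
Function('d')(P) = 1
Add(Function('d')(54), Z) = Add(1, 12737) = 12738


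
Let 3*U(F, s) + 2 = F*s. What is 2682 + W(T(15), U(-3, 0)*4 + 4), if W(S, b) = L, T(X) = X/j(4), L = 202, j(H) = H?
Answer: 2884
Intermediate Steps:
U(F, s) = -⅔ + F*s/3 (U(F, s) = -⅔ + (F*s)/3 = -⅔ + F*s/3)
T(X) = X/4
W(S, b) = 202
2682 + W(T(15), U(-3, 0)*4 + 4) = 2682 + 202 = 2884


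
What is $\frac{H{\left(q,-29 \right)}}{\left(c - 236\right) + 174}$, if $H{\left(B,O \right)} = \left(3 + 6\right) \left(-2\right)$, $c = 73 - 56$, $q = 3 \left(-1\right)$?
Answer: $\frac{2}{5} \approx 0.4$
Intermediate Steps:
$q = -3$
$c = 17$ ($c = 73 - 56 = 17$)
$H{\left(B,O \right)} = -18$ ($H{\left(B,O \right)} = 9 \left(-2\right) = -18$)
$\frac{H{\left(q,-29 \right)}}{\left(c - 236\right) + 174} = - \frac{18}{\left(17 - 236\right) + 174} = - \frac{18}{-219 + 174} = - \frac{18}{-45} = \left(-18\right) \left(- \frac{1}{45}\right) = \frac{2}{5}$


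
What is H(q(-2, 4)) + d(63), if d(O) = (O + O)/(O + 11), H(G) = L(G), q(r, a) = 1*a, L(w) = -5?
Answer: -122/37 ≈ -3.2973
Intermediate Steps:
q(r, a) = a
H(G) = -5
d(O) = 2*O/(11 + O) (d(O) = (2*O)/(11 + O) = 2*O/(11 + O))
H(q(-2, 4)) + d(63) = -5 + 2*63/(11 + 63) = -5 + 2*63/74 = -5 + 2*63*(1/74) = -5 + 63/37 = -122/37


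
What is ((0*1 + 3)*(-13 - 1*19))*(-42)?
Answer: 4032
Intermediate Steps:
((0*1 + 3)*(-13 - 1*19))*(-42) = ((0 + 3)*(-13 - 19))*(-42) = (3*(-32))*(-42) = -96*(-42) = 4032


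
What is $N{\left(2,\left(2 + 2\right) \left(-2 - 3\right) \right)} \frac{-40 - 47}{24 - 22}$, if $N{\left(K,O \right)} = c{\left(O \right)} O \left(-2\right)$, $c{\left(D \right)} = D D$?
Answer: $-696000$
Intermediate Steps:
$c{\left(D \right)} = D^{2}$
$N{\left(K,O \right)} = - 2 O^{3}$ ($N{\left(K,O \right)} = O^{2} O \left(-2\right) = O^{3} \left(-2\right) = - 2 O^{3}$)
$N{\left(2,\left(2 + 2\right) \left(-2 - 3\right) \right)} \frac{-40 - 47}{24 - 22} = - 2 \left(\left(2 + 2\right) \left(-2 - 3\right)\right)^{3} \frac{-40 - 47}{24 - 22} = - 2 \left(4 \left(-5\right)\right)^{3} \left(- \frac{87}{2}\right) = - 2 \left(-20\right)^{3} \left(\left(-87\right) \frac{1}{2}\right) = \left(-2\right) \left(-8000\right) \left(- \frac{87}{2}\right) = 16000 \left(- \frac{87}{2}\right) = -696000$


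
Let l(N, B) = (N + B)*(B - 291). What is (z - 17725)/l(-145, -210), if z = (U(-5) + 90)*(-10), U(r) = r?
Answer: -3715/35571 ≈ -0.10444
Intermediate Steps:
l(N, B) = (-291 + B)*(B + N) (l(N, B) = (B + N)*(-291 + B) = (-291 + B)*(B + N))
z = -850 (z = (-5 + 90)*(-10) = 85*(-10) = -850)
(z - 17725)/l(-145, -210) = (-850 - 17725)/((-210)² - 291*(-210) - 291*(-145) - 210*(-145)) = -18575/(44100 + 61110 + 42195 + 30450) = -18575/177855 = -18575*1/177855 = -3715/35571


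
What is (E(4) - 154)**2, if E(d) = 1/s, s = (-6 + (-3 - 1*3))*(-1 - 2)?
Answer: 30724849/1296 ≈ 23707.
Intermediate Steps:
s = 36 (s = (-6 + (-3 - 3))*(-3) = (-6 - 6)*(-3) = -12*(-3) = 36)
E(d) = 1/36
(E(4) - 154)**2 = (1/36 - 154)**2 = (-5543/36)**2 = 30724849/1296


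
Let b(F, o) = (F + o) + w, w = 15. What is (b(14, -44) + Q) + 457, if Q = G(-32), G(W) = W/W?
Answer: 443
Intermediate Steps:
G(W) = 1
b(F, o) = 15 + F + o (b(F, o) = (F + o) + 15 = 15 + F + o)
Q = 1
(b(14, -44) + Q) + 457 = ((15 + 14 - 44) + 1) + 457 = (-15 + 1) + 457 = -14 + 457 = 443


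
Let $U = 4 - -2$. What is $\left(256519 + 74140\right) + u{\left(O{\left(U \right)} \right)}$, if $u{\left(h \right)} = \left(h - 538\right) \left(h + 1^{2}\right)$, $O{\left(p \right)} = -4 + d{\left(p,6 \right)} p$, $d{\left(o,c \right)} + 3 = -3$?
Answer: $353201$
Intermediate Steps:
$d{\left(o,c \right)} = -6$ ($d{\left(o,c \right)} = -3 - 3 = -6$)
$U = 6$ ($U = 4 + 2 = 6$)
$O{\left(p \right)} = -4 - 6 p$
$u{\left(h \right)} = \left(1 + h\right) \left(-538 + h\right)$ ($u{\left(h \right)} = \left(-538 + h\right) \left(h + 1\right) = \left(-538 + h\right) \left(1 + h\right) = \left(1 + h\right) \left(-538 + h\right)$)
$\left(256519 + 74140\right) + u{\left(O{\left(U \right)} \right)} = \left(256519 + 74140\right) - \left(538 - \left(-4 - 36\right)^{2} + 537 \left(-4 - 36\right)\right) = 330659 - \left(538 - \left(-4 - 36\right)^{2} + 537 \left(-4 - 36\right)\right) = 330659 - \left(-20942 - 1600\right) = 330659 + \left(-538 + 1600 + 21480\right) = 330659 + 22542 = 353201$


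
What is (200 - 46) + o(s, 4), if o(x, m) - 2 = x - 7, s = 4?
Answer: 153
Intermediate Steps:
o(x, m) = -5 + x (o(x, m) = 2 + (x - 7) = 2 + (-7 + x) = -5 + x)
(200 - 46) + o(s, 4) = (200 - 46) + (-5 + 4) = 154 - 1 = 153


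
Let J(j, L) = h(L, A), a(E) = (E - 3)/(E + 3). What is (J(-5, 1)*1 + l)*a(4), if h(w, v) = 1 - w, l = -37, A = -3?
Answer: -37/7 ≈ -5.2857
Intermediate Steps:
a(E) = (-3 + E)/(3 + E)
J(j, L) = 1 - L
(J(-5, 1)*1 + l)*a(4) = ((1 - 1*1)*1 - 37)*((-3 + 4)/(3 + 4)) = ((1 - 1)*1 - 37)*(1/7) = (0*1 - 37)*((⅐)*1) = (0 - 37)*(⅐) = -37*⅐ = -37/7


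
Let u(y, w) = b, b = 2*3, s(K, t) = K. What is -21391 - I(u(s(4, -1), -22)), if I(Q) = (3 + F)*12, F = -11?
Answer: -21295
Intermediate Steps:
b = 6
u(y, w) = 6
I(Q) = -96 (I(Q) = (3 - 11)*12 = -8*12 = -96)
-21391 - I(u(s(4, -1), -22)) = -21391 - 1*(-96) = -21391 + 96 = -21295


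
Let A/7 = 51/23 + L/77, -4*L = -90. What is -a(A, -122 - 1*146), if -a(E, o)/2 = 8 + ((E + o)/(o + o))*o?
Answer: -118623/506 ≈ -234.43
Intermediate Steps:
L = 45/2 (L = -¼*(-90) = 45/2 ≈ 22.500)
A = 8889/506 (A = 7*(51/23 + (45/2)/77) = 7*(51*(1/23) + (45/2)*(1/77)) = 7*(51/23 + 45/154) = 7*(8889/3542) = 8889/506 ≈ 17.567)
a(E, o) = -16 - E - o (a(E, o) = -2*(8 + ((E + o)/(o + o))*o) = -2*(8 + ((E + o)/((2*o)))*o) = -2*(8 + ((E + o)*(1/(2*o)))*o) = -2*(8 + ((E + o)/(2*o))*o) = -2*(8 + (E/2 + o/2)) = -2*(8 + E/2 + o/2) = -16 - E - o)
-a(A, -122 - 1*146) = -(-16 - 1*8889/506 - (-122 - 1*146)) = -(-16 - 8889/506 - (-122 - 146)) = -(-16 - 8889/506 - 1*(-268)) = -(-16 - 8889/506 + 268) = -1*118623/506 = -118623/506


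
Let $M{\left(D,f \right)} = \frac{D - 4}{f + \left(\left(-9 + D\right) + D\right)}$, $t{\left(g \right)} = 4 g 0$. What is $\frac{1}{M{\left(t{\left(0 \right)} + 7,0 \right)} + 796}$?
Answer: $\frac{5}{3983} \approx 0.0012553$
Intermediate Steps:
$t{\left(g \right)} = 0$
$M{\left(D,f \right)} = \frac{-4 + D}{-9 + f + 2 D}$ ($M{\left(D,f \right)} = \frac{-4 + D}{f + \left(-9 + 2 D\right)} = \frac{-4 + D}{-9 + f + 2 D}$)
$\frac{1}{M{\left(t{\left(0 \right)} + 7,0 \right)} + 796} = \frac{1}{\frac{-4 + \left(0 + 7\right)}{-9 + 0 + 2 \left(0 + 7\right)} + 796} = \frac{1}{\frac{-4 + 7}{-9 + 0 + 2 \cdot 7} + 796} = \frac{1}{\frac{1}{-9 + 0 + 14} \cdot 3 + 796} = \frac{1}{\frac{1}{5} \cdot 3 + 796} = \frac{1}{\frac{3}{5} + 796} = \frac{1}{\frac{3983}{5}} = \frac{5}{3983}$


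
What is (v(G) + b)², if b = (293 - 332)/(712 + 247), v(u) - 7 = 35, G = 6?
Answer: 1619177121/919681 ≈ 1760.6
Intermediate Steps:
v(u) = 42 (v(u) = 7 + 35 = 42)
b = -39/959 ≈ -0.040667
(v(G) + b)² = (42 - 39/959)² = (40239/959)² = 1619177121/919681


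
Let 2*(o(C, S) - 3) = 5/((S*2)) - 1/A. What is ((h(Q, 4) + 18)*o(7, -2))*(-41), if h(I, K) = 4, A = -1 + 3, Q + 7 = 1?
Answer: -7667/4 ≈ -1916.8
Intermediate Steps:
Q = -6 (Q = -7 + 1 = -6)
A = 2
o(C, S) = 11/4 + 5/(4*S) (o(C, S) = 3 + (5/((S*2)) - 1/2)/2 = 3 + (5/((2*S)) - 1*1/2)/2 = 3 + (5*(1/(2*S)) - 1/2)/2 = 3 + (5/(2*S) - 1/2)/2 = 3 + (-1/2 + 5/(2*S))/2 = 3 + (-1/4 + 5/(4*S)) = 11/4 + 5/(4*S))
((h(Q, 4) + 18)*o(7, -2))*(-41) = ((4 + 18)*((1/4)*(5 + 11*(-2))/(-2)))*(-41) = (22*((1/4)*(-1/2)*(5 - 22)))*(-41) = (22*((1/4)*(-1/2)*(-17)))*(-41) = (22*(17/8))*(-41) = (187/4)*(-41) = -7667/4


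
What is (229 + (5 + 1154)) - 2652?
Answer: -1264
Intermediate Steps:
(229 + (5 + 1154)) - 2652 = (229 + 1159) - 2652 = 1388 - 2652 = -1264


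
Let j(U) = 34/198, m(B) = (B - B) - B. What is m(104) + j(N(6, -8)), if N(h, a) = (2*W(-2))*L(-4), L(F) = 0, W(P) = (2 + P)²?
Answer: -10279/99 ≈ -103.83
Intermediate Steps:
m(B) = -B (m(B) = 0 - B = -B)
N(h, a) = 0 (N(h, a) = (2*(2 - 2)²)*0 = (2*0²)*0 = (2*0)*0 = 0*0 = 0)
j(U) = 17/99 (j(U) = 34*(1/198) = 17/99)
m(104) + j(N(6, -8)) = -1*104 + 17/99 = -104 + 17/99 = -10279/99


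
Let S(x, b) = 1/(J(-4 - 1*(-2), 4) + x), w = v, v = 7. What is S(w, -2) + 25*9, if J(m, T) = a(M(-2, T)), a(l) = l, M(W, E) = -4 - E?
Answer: 224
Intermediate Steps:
w = 7
J(m, T) = -4 - T
S(x, b) = 1/(-8 + x) (S(x, b) = 1/((-4 - 1*4) + x) = 1/((-4 - 4) + x) = 1/(-8 + x))
S(w, -2) + 25*9 = 1/(-8 + 7) + 25*9 = 1/(-1) + 225 = -1 + 225 = 224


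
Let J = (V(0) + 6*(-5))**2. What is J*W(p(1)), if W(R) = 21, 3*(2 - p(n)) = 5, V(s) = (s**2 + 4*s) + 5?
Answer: 13125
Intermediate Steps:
V(s) = 5 + s**2 + 4*s
p(n) = 1/3 (p(n) = 2 - 1/3*5 = 2 - 5/3 = 1/3)
J = 625 (J = ((5 + 0**2 + 4*0) + 6*(-5))**2 = ((5 + 0 + 0) - 30)**2 = (5 - 30)**2 = (-25)**2 = 625)
J*W(p(1)) = 625*21 = 13125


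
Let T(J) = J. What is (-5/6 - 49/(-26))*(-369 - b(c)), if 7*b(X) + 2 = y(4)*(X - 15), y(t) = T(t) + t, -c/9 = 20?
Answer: -41861/273 ≈ -153.34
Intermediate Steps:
c = -180 (c = -9*20 = -180)
y(t) = 2*t (y(t) = t + t = 2*t)
b(X) = -122/7 + 8*X/7 (b(X) = -2/7 + ((2*4)*(X - 15))/7 = -2/7 + (8*(-15 + X))/7 = -2/7 + (-120 + 8*X)/7 = -2/7 + (-120/7 + 8*X/7) = -122/7 + 8*X/7)
(-5/6 - 49/(-26))*(-369 - b(c)) = (-5/6 - 49/(-26))*(-369 - (-122/7 + (8/7)*(-180))) = (-5*1/6 - 49*(-1/26))*(-369 - (-122/7 - 1440/7)) = (-5/6 + 49/26)*(-369 - 1*(-1562/7)) = 41*(-369 + 1562/7)/39 = (41/39)*(-1021/7) = -41861/273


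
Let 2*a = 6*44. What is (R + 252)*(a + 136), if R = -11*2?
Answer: 61640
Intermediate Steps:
R = -22
a = 132 (a = (6*44)/2 = (½)*264 = 132)
(R + 252)*(a + 136) = (-22 + 252)*(132 + 136) = 230*268 = 61640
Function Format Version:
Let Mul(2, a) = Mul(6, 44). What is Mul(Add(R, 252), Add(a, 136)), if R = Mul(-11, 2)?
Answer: 61640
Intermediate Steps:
R = -22
a = 132 (a = Mul(Rational(1, 2), Mul(6, 44)) = Mul(Rational(1, 2), 264) = 132)
Mul(Add(R, 252), Add(a, 136)) = Mul(Add(-22, 252), Add(132, 136)) = Mul(230, 268) = 61640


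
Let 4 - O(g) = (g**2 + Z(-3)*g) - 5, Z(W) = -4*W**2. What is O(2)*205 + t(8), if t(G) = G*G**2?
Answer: 16297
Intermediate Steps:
O(g) = 9 - g**2 + 36*g (O(g) = 4 - ((g**2 + (-4*(-3)**2)*g) - 5) = 4 - ((g**2 + (-4*9)*g) - 5) = 4 - ((g**2 - 36*g) - 5) = 4 - (-5 + g**2 - 36*g) = 4 + (5 - g**2 + 36*g) = 9 - g**2 + 36*g)
t(G) = G**3
O(2)*205 + t(8) = (9 - 1*2**2 + 36*2)*205 + 8**3 = (9 - 1*4 + 72)*205 + 512 = (9 - 4 + 72)*205 + 512 = 77*205 + 512 = 15785 + 512 = 16297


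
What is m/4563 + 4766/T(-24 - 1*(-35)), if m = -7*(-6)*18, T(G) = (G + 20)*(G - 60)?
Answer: -762922/256711 ≈ -2.9719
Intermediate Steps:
T(G) = (-60 + G)*(20 + G) (T(G) = (20 + G)*(-60 + G) = (-60 + G)*(20 + G))
m = 756 (m = 42*18 = 756)
m/4563 + 4766/T(-24 - 1*(-35)) = 756/4563 + 4766/(-1200 + (-24 - 1*(-35))**2 - 40*(-24 - 1*(-35))) = 756*(1/4563) + 4766/(-1200 + (-24 + 35)**2 - 40*(-24 + 35)) = 28/169 + 4766/(-1200 + 11**2 - 40*11) = 28/169 + 4766/(-1200 + 121 - 440) = 28/169 + 4766/(-1519) = 28/169 + 4766*(-1/1519) = 28/169 - 4766/1519 = -762922/256711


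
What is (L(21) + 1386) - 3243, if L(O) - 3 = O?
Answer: -1833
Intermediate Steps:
L(O) = 3 + O
(L(21) + 1386) - 3243 = ((3 + 21) + 1386) - 3243 = (24 + 1386) - 3243 = 1410 - 3243 = -1833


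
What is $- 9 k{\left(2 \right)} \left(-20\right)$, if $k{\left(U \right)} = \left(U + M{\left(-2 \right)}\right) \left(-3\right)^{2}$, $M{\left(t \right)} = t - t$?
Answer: $3240$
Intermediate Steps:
$M{\left(t \right)} = 0$
$k{\left(U \right)} = 9 U$ ($k{\left(U \right)} = \left(U + 0\right) \left(-3\right)^{2} = U 9 = 9 U$)
$- 9 k{\left(2 \right)} \left(-20\right) = - 9 \cdot 9 \cdot 2 \left(-20\right) = \left(-9\right) 18 \left(-20\right) = \left(-162\right) \left(-20\right) = 3240$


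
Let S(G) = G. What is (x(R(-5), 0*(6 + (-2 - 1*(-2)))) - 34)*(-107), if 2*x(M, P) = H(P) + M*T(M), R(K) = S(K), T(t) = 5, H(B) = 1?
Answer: 4922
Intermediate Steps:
R(K) = K
x(M, P) = ½ + 5*M/2 (x(M, P) = (1 + M*5)/2 = (1 + 5*M)/2 = ½ + 5*M/2)
(x(R(-5), 0*(6 + (-2 - 1*(-2)))) - 34)*(-107) = ((½ + (5/2)*(-5)) - 34)*(-107) = ((½ - 25/2) - 34)*(-107) = (-12 - 34)*(-107) = -46*(-107) = 4922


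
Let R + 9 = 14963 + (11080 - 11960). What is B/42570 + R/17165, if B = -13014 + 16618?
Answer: 66099284/73071405 ≈ 0.90458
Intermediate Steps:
B = 3604
R = 14074 (R = -9 + (14963 + (11080 - 11960)) = -9 + (14963 - 880) = -9 + 14083 = 14074)
B/42570 + R/17165 = 3604/42570 + 14074/17165 = 3604*(1/42570) + 14074*(1/17165) = 1802/21285 + 14074/17165 = 66099284/73071405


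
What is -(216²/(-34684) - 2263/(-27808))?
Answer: 304730039/241123168 ≈ 1.2638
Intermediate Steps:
-(216²/(-34684) - 2263/(-27808)) = -(46656*(-1/34684) - 2263*(-1/27808)) = -(-11664/8671 + 2263/27808) = -1*(-304730039/241123168) = 304730039/241123168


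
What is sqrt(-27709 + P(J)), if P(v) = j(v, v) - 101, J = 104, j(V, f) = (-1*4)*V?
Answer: I*sqrt(28226) ≈ 168.01*I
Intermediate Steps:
j(V, f) = -4*V
P(v) = -101 - 4*v (P(v) = -4*v - 101 = -101 - 4*v)
sqrt(-27709 + P(J)) = sqrt(-27709 + (-101 - 4*104)) = sqrt(-27709 + (-101 - 416)) = sqrt(-27709 - 517) = sqrt(-28226) = I*sqrt(28226)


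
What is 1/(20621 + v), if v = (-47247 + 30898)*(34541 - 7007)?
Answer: -1/450132745 ≈ -2.2216e-9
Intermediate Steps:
v = -450153366 (v = -16349*27534 = -450153366)
1/(20621 + v) = 1/(20621 - 450153366) = 1/(-450132745) = -1/450132745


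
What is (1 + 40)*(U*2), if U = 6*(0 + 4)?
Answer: 1968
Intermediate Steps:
U = 24 (U = 6*4 = 24)
(1 + 40)*(U*2) = (1 + 40)*(24*2) = 41*48 = 1968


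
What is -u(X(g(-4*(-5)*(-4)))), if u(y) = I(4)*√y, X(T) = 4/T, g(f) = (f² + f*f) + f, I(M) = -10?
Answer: √795/159 ≈ 0.17733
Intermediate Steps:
g(f) = f + 2*f² (g(f) = (f² + f²) + f = 2*f² + f = f + 2*f²)
u(y) = -10*√y
-u(X(g(-4*(-5)*(-4)))) = -(-10)*√(4/(((-4*(-5)*(-4))*(1 + 2*(-4*(-5)*(-4)))))) = -(-10)*√(4/(((20*(-4))*(1 + 2*(20*(-4)))))) = -(-10)*√(4/((-80*(1 + 2*(-80))))) = -(-10)*√(4/((-80*(1 - 160)))) = -(-10)*√(4/((-80*(-159)))) = -(-10)*√(4/12720) = -(-10)*√(4*(1/12720)) = -(-10)*√(1/3180) = -(-10)*√795/1590 = -(-1)*√795/159 = √795/159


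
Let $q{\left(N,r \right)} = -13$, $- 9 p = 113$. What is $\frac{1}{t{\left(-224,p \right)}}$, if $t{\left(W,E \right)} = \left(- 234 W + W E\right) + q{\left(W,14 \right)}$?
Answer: $\frac{9}{496939} \approx 1.8111 \cdot 10^{-5}$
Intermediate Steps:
$p = - \frac{113}{9}$ ($p = \left(- \frac{1}{9}\right) 113 = - \frac{113}{9} \approx -12.556$)
$t{\left(W,E \right)} = -13 - 234 W + E W$ ($t{\left(W,E \right)} = \left(- 234 W + W E\right) - 13 = \left(- 234 W + E W\right) - 13 = -13 - 234 W + E W$)
$\frac{1}{t{\left(-224,p \right)}} = \frac{1}{-13 - -52416 - - \frac{25312}{9}} = \frac{1}{-13 + 52416 + \frac{25312}{9}} = \frac{1}{\frac{496939}{9}} = \frac{9}{496939}$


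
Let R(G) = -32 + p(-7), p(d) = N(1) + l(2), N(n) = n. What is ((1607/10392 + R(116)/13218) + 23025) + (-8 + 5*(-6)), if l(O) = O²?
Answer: 526258124969/22893576 ≈ 22987.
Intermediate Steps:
p(d) = 5 (p(d) = 1 + 2² = 1 + 4 = 5)
R(G) = -27 (R(G) = -32 + 5 = -27)
((1607/10392 + R(116)/13218) + 23025) + (-8 + 5*(-6)) = ((1607/10392 - 27/13218) + 23025) + (-8 + 5*(-6)) = ((1607*(1/10392) - 27*1/13218) + 23025) + (-8 - 30) = ((1607/10392 - 9/4406) + 23025) - 38 = (3493457/22893576 + 23025) - 38 = 527128080857/22893576 - 38 = 526258124969/22893576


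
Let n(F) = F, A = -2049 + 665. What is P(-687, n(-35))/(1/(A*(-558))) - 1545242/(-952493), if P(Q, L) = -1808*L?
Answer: 46547734898340122/952493 ≈ 4.8869e+10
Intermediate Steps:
A = -1384
P(-687, n(-35))/(1/(A*(-558))) - 1545242/(-952493) = (-1808*(-35))/(1/(-1384*(-558))) - 1545242/(-952493) = 63280/(1/772272) - 1545242*(-1/952493) = 63280/(1/772272) + 1545242/952493 = 63280*772272 + 1545242/952493 = 48869372160 + 1545242/952493 = 46547734898340122/952493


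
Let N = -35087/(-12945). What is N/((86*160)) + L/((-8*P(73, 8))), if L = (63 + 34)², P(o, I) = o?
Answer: -209492587249/13002993600 ≈ -16.111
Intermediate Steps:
L = 9409 (L = 97² = 9409)
N = 35087/12945 (N = -35087*(-1/12945) = 35087/12945 ≈ 2.7105)
N/((86*160)) + L/((-8*P(73, 8))) = 35087/(12945*((86*160))) + 9409/((-8*73)) = (35087/12945)/13760 + 9409/(-584) = (35087/12945)*(1/13760) + 9409*(-1/584) = 35087/178123200 - 9409/584 = -209492587249/13002993600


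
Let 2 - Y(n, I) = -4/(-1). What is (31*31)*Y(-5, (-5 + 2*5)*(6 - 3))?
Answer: -1922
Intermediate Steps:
Y(n, I) = -2 (Y(n, I) = 2 - (-4)/(-1) = 2 - (-4)*(-1) = 2 - 1*4 = 2 - 4 = -2)
(31*31)*Y(-5, (-5 + 2*5)*(6 - 3)) = (31*31)*(-2) = 961*(-2) = -1922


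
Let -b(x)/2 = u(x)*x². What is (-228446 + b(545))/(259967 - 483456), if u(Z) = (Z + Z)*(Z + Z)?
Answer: 705791033446/223489 ≈ 3.1581e+6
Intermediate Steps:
u(Z) = 4*Z² (u(Z) = (2*Z)*(2*Z) = 4*Z²)
b(x) = -8*x⁴ (b(x) = -2*4*x²*x² = -8*x⁴)
(-228446 + b(545))/(259967 - 483456) = (-228446 - 8*545⁴)/(259967 - 483456) = (-228446 - 8*88223850625)/(-223489) = (-228446 - 705790805000)*(-1/223489) = -705791033446*(-1/223489) = 705791033446/223489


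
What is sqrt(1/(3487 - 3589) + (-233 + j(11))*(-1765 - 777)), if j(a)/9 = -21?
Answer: sqrt(11160620394)/102 ≈ 1035.7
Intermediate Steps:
j(a) = -189 (j(a) = 9*(-21) = -189)
sqrt(1/(3487 - 3589) + (-233 + j(11))*(-1765 - 777)) = sqrt(1/(3487 - 3589) + (-233 - 189)*(-1765 - 777)) = sqrt(1/(-102) - 422*(-2542)) = sqrt(-1/102 + 1072724) = sqrt(109417847/102) = sqrt(11160620394)/102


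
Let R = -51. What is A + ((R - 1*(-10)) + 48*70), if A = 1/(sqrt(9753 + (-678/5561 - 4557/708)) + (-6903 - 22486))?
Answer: (-195084180*sqrt(984297) + 3319*sqrt(38373573063))/(sqrt(38373573063) - 58778*sqrt(984297)) ≈ 3319.0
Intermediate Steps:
A = 1/(-29389 + sqrt(4196776982799079)/656198) (A = 1/(sqrt(9753 + (-678*1/5561 - 4557*1/708)) - 29389) = 1/(sqrt(9753 + (-678/5561 - 1519/236)) - 29389) = 1/(sqrt(9753 - 8607167/1312396) - 29389) = 1/(sqrt(12791191021/1312396) - 29389) = 1/(sqrt(4196776982799079)/656198 - 29389) = 1/(-29389 + sqrt(4196776982799079)/656198) ≈ -3.4141e-5)
A + ((R - 1*(-10)) + 48*70) = 2*sqrt(984297)/(sqrt(38373573063) - 58778*sqrt(984297)) + ((-51 - 1*(-10)) + 48*70) = 2*sqrt(984297)/(sqrt(38373573063) - 58778*sqrt(984297)) + ((-51 + 10) + 3360) = 2*sqrt(984297)/(sqrt(38373573063) - 58778*sqrt(984297)) + (-41 + 3360) = 2*sqrt(984297)/(sqrt(38373573063) - 58778*sqrt(984297)) + 3319 = 3319 + 2*sqrt(984297)/(sqrt(38373573063) - 58778*sqrt(984297))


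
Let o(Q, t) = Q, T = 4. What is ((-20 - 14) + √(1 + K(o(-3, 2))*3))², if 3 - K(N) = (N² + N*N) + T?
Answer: 1100 - 136*I*√14 ≈ 1100.0 - 508.87*I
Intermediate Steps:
K(N) = -1 - 2*N² (K(N) = 3 - ((N² + N*N) + 4) = 3 - ((N² + N²) + 4) = 3 - (2*N² + 4) = 3 - (4 + 2*N²) = 3 + (-4 - 2*N²) = -1 - 2*N²)
((-20 - 14) + √(1 + K(o(-3, 2))*3))² = ((-20 - 14) + √(1 + (-1 - 2*(-3)²)*3))² = (-34 + √(1 + (-1 - 2*9)*3))² = (-34 + √(1 + (-1 - 18)*3))² = (-34 + √(1 - 19*3))² = (-34 + √(1 - 57))² = (-34 + √(-56))² = (-34 + 2*I*√14)²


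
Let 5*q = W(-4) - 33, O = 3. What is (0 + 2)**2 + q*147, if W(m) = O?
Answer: -878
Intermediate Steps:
W(m) = 3
q = -6 (q = (3 - 33)/5 = (1/5)*(-30) = -6)
(0 + 2)**2 + q*147 = (0 + 2)**2 - 6*147 = 2**2 - 882 = 4 - 882 = -878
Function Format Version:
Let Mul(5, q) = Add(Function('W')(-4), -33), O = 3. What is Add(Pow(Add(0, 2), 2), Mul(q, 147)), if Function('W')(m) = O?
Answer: -878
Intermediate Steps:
Function('W')(m) = 3
q = -6 (q = Mul(Rational(1, 5), Add(3, -33)) = Mul(Rational(1, 5), -30) = -6)
Add(Pow(Add(0, 2), 2), Mul(q, 147)) = Add(Pow(Add(0, 2), 2), Mul(-6, 147)) = Add(Pow(2, 2), -882) = Add(4, -882) = -878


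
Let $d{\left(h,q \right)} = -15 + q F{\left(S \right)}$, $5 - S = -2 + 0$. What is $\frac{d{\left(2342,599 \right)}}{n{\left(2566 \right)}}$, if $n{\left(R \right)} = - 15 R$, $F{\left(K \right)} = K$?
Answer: $- \frac{2089}{19245} \approx -0.10855$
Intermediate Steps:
$S = 7$ ($S = 5 - \left(-2 + 0\right) = 5 - -2 = 5 + 2 = 7$)
$d{\left(h,q \right)} = -15 + 7 q$ ($d{\left(h,q \right)} = -15 + q 7 = -15 + 7 q$)
$\frac{d{\left(2342,599 \right)}}{n{\left(2566 \right)}} = \frac{-15 + 7 \cdot 599}{\left(-15\right) 2566} = \frac{-15 + 4193}{-38490} = 4178 \left(- \frac{1}{38490}\right) = - \frac{2089}{19245}$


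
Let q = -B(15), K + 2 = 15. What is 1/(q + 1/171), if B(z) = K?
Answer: -171/2222 ≈ -0.076958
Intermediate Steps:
K = 13 (K = -2 + 15 = 13)
B(z) = 13
q = -13 (q = -1*13 = -13)
1/(q + 1/171) = 1/(-13 + 1/171) = 1/(-2222/171) = -171/2222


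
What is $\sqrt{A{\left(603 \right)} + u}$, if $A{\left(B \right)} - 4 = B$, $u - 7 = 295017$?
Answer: $\sqrt{295631} \approx 543.72$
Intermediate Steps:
$u = 295024$ ($u = 7 + 295017 = 295024$)
$A{\left(B \right)} = 4 + B$
$\sqrt{A{\left(603 \right)} + u} = \sqrt{\left(4 + 603\right) + 295024} = \sqrt{607 + 295024} = \sqrt{295631}$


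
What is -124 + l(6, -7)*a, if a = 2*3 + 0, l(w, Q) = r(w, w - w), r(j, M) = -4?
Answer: -148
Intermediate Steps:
l(w, Q) = -4
a = 6 (a = 6 + 0 = 6)
-124 + l(6, -7)*a = -124 - 4*6 = -124 - 24 = -148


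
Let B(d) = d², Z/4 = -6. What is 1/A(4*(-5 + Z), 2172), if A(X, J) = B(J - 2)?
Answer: 1/4708900 ≈ 2.1236e-7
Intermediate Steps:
Z = -24 (Z = 4*(-6) = -24)
A(X, J) = (-2 + J)² (A(X, J) = (J - 2)² = (-2 + J)²)
1/A(4*(-5 + Z), 2172) = 1/((-2 + 2172)²) = 1/(2170²) = 1/4708900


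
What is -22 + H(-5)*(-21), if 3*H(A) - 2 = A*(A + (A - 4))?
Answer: -526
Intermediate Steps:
H(A) = 2/3 + A*(-4 + 2*A)/3 (H(A) = 2/3 + (A*(A + (A - 4)))/3 = 2/3 + (A*(A + (-4 + A)))/3 = 2/3 + (A*(-4 + 2*A))/3 = 2/3 + A*(-4 + 2*A)/3)
-22 + H(-5)*(-21) = -22 + (2/3 - 4/3*(-5) + (2/3)*(-5)**2)*(-21) = -22 + (2/3 + 20/3 + (2/3)*25)*(-21) = -22 + (2/3 + 20/3 + 50/3)*(-21) = -22 + 24*(-21) = -22 - 504 = -526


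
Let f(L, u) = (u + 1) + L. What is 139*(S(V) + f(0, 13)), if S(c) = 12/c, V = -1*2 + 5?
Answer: 2502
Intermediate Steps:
V = 3 (V = -2 + 5 = 3)
f(L, u) = 1 + L + u (f(L, u) = (1 + u) + L = 1 + L + u)
139*(S(V) + f(0, 13)) = 139*(12/3 + (1 + 0 + 13)) = 139*(12*(1/3) + 14) = 139*(4 + 14) = 139*18 = 2502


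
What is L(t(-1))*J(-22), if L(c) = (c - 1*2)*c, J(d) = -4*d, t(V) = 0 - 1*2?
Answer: 704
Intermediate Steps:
t(V) = -2 (t(V) = 0 - 2 = -2)
L(c) = c*(-2 + c) (L(c) = (c - 2)*c = (-2 + c)*c = c*(-2 + c))
L(t(-1))*J(-22) = (-2*(-2 - 2))*(-4*(-22)) = -2*(-4)*88 = 8*88 = 704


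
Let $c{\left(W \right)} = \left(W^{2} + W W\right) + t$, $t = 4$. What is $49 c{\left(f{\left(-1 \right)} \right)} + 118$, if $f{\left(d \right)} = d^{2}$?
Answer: $412$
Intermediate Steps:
$c{\left(W \right)} = 4 + 2 W^{2}$ ($c{\left(W \right)} = \left(W^{2} + W W\right) + 4 = \left(W^{2} + W^{2}\right) + 4 = 2 W^{2} + 4 = 4 + 2 W^{2}$)
$49 c{\left(f{\left(-1 \right)} \right)} + 118 = 49 \left(4 + 2 \left(\left(-1\right)^{2}\right)^{2}\right) + 118 = 49 \left(4 + 2 \cdot 1^{2}\right) + 118 = 49 \left(4 + 2 \cdot 1\right) + 118 = 49 \left(4 + 2\right) + 118 = 49 \cdot 6 + 118 = 294 + 118 = 412$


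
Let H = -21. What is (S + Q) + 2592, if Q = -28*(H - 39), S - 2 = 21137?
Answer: 25411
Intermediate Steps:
S = 21139 (S = 2 + 21137 = 21139)
Q = 1680 (Q = -28*(-21 - 39) = -28*(-60) = 1680)
(S + Q) + 2592 = (21139 + 1680) + 2592 = 22819 + 2592 = 25411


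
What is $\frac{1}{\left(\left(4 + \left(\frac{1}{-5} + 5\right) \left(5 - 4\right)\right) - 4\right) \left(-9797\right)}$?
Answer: $- \frac{5}{235128} \approx -2.1265 \cdot 10^{-5}$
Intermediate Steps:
$\frac{1}{\left(\left(4 + \left(\frac{1}{-5} + 5\right) \left(5 - 4\right)\right) - 4\right) \left(-9797\right)} = \frac{1}{\left(\left(4 + \left(- \frac{1}{5} + 5\right) 1\right) - 4\right) \left(-9797\right)} = \frac{1}{\left(\left(4 + \frac{24}{5} \cdot 1\right) - 4\right) \left(-9797\right)} = \frac{1}{\left(\left(4 + \frac{24}{5}\right) - 4\right) \left(-9797\right)} = \frac{1}{\left(\frac{44}{5} - 4\right) \left(-9797\right)} = \frac{1}{\frac{24}{5} \left(-9797\right)} = \frac{1}{- \frac{235128}{5}} = - \frac{5}{235128}$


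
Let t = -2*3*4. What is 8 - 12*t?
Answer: 296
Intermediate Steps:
t = -24 (t = -6*4 = -24)
8 - 12*t = 8 - 12*(-24) = 8 + 288 = 296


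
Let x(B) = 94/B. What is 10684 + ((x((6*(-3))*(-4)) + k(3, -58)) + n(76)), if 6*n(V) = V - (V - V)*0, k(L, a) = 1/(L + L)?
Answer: 385133/36 ≈ 10698.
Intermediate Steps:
k(L, a) = 1/(2*L)
n(V) = V/6 (n(V) = (V - (V - V)*0)/6 = (V - 0*0)/6 = (V - 1*0)/6 = (V + 0)/6 = V/6)
10684 + ((x((6*(-3))*(-4)) + k(3, -58)) + n(76)) = 10684 + ((94/(((6*(-3))*(-4))) + (½)/3) + (⅙)*76) = 10684 + ((94/((-18*(-4))) + (½)*(⅓)) + 38/3) = 10684 + ((94/72 + ⅙) + 38/3) = 10684 + ((94*(1/72) + ⅙) + 38/3) = 10684 + ((47/36 + ⅙) + 38/3) = 10684 + (53/36 + 38/3) = 10684 + 509/36 = 385133/36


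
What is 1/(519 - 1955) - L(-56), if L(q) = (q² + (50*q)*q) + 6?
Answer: -229676713/1436 ≈ -1.5994e+5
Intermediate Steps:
L(q) = 6 + 51*q² (L(q) = (q² + 50*q²) + 6 = 51*q² + 6 = 6 + 51*q²)
1/(519 - 1955) - L(-56) = 1/(519 - 1955) - (6 + 51*(-56)²) = 1/(-1436) - (6 + 51*3136) = -1/1436 - (6 + 159936) = -1/1436 - 1*159942 = -1/1436 - 159942 = -229676713/1436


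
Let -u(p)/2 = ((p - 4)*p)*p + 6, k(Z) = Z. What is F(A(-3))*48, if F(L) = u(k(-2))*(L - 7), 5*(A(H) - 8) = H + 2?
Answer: 6912/5 ≈ 1382.4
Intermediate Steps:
A(H) = 42/5 + H/5 (A(H) = 8 + (H + 2)/5 = 8 + (2 + H)/5 = 8 + (2/5 + H/5) = 42/5 + H/5)
u(p) = -12 - 2*p**2*(-4 + p) (u(p) = -2*(((p - 4)*p)*p + 6) = -2*(((-4 + p)*p)*p + 6) = -2*((p*(-4 + p))*p + 6) = -2*(p**2*(-4 + p) + 6) = -2*(6 + p**2*(-4 + p)) = -12 - 2*p**2*(-4 + p))
F(L) = -252 + 36*L (F(L) = (-12 - 2*(-2)**3 + 8*(-2)**2)*(L - 7) = (-12 - 2*(-8) + 8*4)*(-7 + L) = (-12 + 16 + 32)*(-7 + L) = 36*(-7 + L) = -252 + 36*L)
F(A(-3))*48 = (-252 + 36*(42/5 + (1/5)*(-3)))*48 = (-252 + 36*(42/5 - 3/5))*48 = (-252 + 36*(39/5))*48 = (-252 + 1404/5)*48 = (144/5)*48 = 6912/5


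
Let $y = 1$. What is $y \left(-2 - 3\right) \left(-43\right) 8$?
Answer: $1720$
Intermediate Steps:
$y \left(-2 - 3\right) \left(-43\right) 8 = 1 \left(-2 - 3\right) \left(-43\right) 8 = 1 \left(-5\right) \left(-43\right) 8 = \left(-5\right) \left(-43\right) 8 = 215 \cdot 8 = 1720$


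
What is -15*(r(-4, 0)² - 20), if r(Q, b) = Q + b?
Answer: 60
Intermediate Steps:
-15*(r(-4, 0)² - 20) = -15*((-4 + 0)² - 20) = -15*((-4)² - 20) = -15*(16 - 20) = -15*(-4) = 60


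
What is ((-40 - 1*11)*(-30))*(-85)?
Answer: -130050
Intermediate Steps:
((-40 - 1*11)*(-30))*(-85) = ((-40 - 11)*(-30))*(-85) = -51*(-30)*(-85) = 1530*(-85) = -130050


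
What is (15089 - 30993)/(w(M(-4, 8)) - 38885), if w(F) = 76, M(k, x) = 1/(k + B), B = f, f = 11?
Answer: 15904/38809 ≈ 0.40980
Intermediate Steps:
B = 11
M(k, x) = 1/(11 + k) (M(k, x) = 1/(k + 11) = 1/(11 + k))
(15089 - 30993)/(w(M(-4, 8)) - 38885) = (15089 - 30993)/(76 - 38885) = -15904/(-38809) = -15904*(-1/38809) = 15904/38809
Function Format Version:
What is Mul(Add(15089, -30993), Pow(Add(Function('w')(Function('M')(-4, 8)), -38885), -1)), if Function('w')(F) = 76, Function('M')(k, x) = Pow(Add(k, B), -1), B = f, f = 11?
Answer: Rational(15904, 38809) ≈ 0.40980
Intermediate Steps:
B = 11
Function('M')(k, x) = Pow(Add(11, k), -1) (Function('M')(k, x) = Pow(Add(k, 11), -1) = Pow(Add(11, k), -1))
Mul(Add(15089, -30993), Pow(Add(Function('w')(Function('M')(-4, 8)), -38885), -1)) = Mul(Add(15089, -30993), Pow(Add(76, -38885), -1)) = Mul(-15904, Pow(-38809, -1)) = Mul(-15904, Rational(-1, 38809)) = Rational(15904, 38809)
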